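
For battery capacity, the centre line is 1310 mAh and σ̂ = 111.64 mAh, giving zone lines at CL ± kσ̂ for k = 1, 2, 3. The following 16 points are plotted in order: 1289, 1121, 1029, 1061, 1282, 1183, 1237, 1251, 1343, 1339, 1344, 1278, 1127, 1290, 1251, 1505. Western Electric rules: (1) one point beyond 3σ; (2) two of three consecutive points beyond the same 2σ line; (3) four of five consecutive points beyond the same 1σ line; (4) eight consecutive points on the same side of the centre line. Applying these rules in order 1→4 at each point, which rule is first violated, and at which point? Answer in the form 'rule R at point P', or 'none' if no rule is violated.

rule 2 at point 4

Zone of each point (C = within 1σ̂, B = 1σ̂–2σ̂, A = 2σ̂–3σ̂, * = beyond 3σ̂; sign = side of CL): 1:-C, 2:-B, 3:-A, 4:-A, 5:-C, 6:-B, 7:-C, 8:-C, 9:+C, 10:+C, 11:+C, 12:-C, 13:-B, 14:-C, 15:-C, 16:+B
Rule 2 (two of three consecutive points beyond the same 2σ limit) is satisfied at point 4.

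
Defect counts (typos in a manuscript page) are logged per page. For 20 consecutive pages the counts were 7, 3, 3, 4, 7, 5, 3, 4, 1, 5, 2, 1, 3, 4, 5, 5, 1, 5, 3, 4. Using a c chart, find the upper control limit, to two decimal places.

c̄ = (7 + 3 + 3 + 4 + 7 + 5 + 3 + 4 + 1 + 5 + 2 + 1 + 3 + 4 + 5 + 5 + 1 + 5 + 3 + 4) / 20 = 75 / 20 = 3.7500
UCL = c̄ + 3√c̄ = 3.7500 + 3 × √3.7500 = 3.7500 + 3 × 1.9365 = 9.5595

9.56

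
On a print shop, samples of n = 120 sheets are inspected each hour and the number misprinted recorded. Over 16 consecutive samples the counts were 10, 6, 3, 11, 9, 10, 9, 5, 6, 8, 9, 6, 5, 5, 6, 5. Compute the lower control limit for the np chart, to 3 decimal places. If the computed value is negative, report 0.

p̄ = Σdᵢ / (k·n) = 113 / (16 × 120) = 0.05885
LCL = np̄ − 3·√(np̄(1−p̄)) = 7.0625 − 3 × 2.5781 = -0.6719 → 0 (negative, so LCL = 0)

0.000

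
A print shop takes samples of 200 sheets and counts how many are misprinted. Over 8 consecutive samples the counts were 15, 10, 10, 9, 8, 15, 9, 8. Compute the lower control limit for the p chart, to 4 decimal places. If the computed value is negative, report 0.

0.0052

p̄ = Σdᵢ / (k·n) = 84 / (8 × 200) = 0.05250
LCL = p̄ − 3·√(p̄(1−p̄)/n) = 0.05250 − 3 × 0.01577 = 0.00519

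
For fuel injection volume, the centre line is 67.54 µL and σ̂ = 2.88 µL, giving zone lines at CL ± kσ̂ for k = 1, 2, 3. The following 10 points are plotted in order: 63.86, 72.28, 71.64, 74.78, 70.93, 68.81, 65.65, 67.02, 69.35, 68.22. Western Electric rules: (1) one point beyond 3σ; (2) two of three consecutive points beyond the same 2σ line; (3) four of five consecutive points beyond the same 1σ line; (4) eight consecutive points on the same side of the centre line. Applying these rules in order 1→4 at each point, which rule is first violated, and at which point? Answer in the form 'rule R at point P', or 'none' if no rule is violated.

Zone of each point (C = within 1σ̂, B = 1σ̂–2σ̂, A = 2σ̂–3σ̂, * = beyond 3σ̂; sign = side of CL): 1:-B, 2:+B, 3:+B, 4:+A, 5:+B, 6:+C, 7:-C, 8:-C, 9:+C, 10:+C
Rule 3 (four of five consecutive points beyond the same 1σ limit) is satisfied at point 5.

rule 3 at point 5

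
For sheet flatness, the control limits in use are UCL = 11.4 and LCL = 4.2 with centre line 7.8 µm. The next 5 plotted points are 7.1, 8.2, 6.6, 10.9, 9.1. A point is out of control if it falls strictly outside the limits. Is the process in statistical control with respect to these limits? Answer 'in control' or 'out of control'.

All 5 points lie within [4.2, 11.4].

in control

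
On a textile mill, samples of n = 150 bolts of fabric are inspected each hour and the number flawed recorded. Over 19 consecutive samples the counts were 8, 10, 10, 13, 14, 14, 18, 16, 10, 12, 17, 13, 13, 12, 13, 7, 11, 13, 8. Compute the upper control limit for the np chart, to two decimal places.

22.26

p̄ = Σdᵢ / (k·n) = 232 / (19 × 150) = 0.08140
UCL = np̄ + 3·√(np̄(1−p̄)) = 12.2105 + 3 × √(12.2105×0.91860) = 12.2105 + 3 × 3.3491 = 22.2579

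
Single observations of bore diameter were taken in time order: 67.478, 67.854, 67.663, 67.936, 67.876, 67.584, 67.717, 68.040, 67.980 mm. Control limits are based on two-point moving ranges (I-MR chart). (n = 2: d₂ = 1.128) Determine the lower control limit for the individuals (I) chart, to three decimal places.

67.224

X̄ = (67.478 + 67.854 + 67.663 + 67.936 + 67.876 + 67.584 + 67.717 + 68.040 + 67.980) / 9 = 67.7920
Moving ranges: 0.376, 0.191, 0.273, 0.060, 0.292, 0.133, 0.323, 0.060; M̄R̄ = 1.7080 / 8 = 0.2135
LCL = X̄ − 3·M̄R̄/d₂ = 67.7920 − 3 × 0.2135 / 1.128 = 67.2242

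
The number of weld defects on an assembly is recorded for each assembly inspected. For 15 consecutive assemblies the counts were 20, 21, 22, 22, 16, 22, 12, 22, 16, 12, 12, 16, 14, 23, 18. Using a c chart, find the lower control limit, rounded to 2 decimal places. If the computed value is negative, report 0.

c̄ = (20 + 21 + 22 + 22 + 16 + 22 + 12 + 22 + 16 + 12 + 12 + 16 + 14 + 23 + 18) / 15 = 268 / 15 = 17.8667
LCL = c̄ − 3√c̄ = 17.8667 − 3 × 4.2269 = 5.1860

5.19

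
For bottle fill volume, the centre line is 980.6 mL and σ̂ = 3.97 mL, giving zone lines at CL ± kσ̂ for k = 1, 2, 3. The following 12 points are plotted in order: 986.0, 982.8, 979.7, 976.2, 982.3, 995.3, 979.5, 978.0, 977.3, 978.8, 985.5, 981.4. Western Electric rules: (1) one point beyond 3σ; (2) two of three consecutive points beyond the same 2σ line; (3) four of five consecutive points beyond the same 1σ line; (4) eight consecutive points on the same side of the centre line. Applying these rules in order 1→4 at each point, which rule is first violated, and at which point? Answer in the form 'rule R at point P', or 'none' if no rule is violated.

rule 1 at point 6

Zone of each point (C = within 1σ̂, B = 1σ̂–2σ̂, A = 2σ̂–3σ̂, * = beyond 3σ̂; sign = side of CL): 1:+B, 2:+C, 3:-C, 4:-B, 5:+C, 6:+*, 7:-C, 8:-C, 9:-C, 10:-C, 11:+B, 12:+C
Rule 1 (one point beyond the 3σ limits) is satisfied at point 6.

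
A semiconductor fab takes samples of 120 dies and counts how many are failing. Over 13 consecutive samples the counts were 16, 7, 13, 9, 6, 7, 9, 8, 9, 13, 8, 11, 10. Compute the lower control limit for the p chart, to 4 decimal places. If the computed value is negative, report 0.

0.0061

p̄ = Σdᵢ / (k·n) = 126 / (13 × 120) = 0.08077
LCL = p̄ − 3·√(p̄(1−p̄)/n) = 0.08077 − 3 × 0.02487 = 0.00615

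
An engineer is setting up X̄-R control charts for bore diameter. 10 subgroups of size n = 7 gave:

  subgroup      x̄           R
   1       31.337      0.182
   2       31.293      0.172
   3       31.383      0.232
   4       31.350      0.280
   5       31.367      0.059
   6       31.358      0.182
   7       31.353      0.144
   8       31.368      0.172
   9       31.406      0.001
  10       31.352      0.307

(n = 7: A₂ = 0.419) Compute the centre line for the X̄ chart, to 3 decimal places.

31.357

X̄̄ = (31.337 + 31.293 + 31.383 + 31.350 + 31.367 + 31.358 + 31.353 + 31.368 + 31.406 + 31.352) / 10 = 313.5670 / 10 = 31.3567
CL = X̄̄ = 31.3567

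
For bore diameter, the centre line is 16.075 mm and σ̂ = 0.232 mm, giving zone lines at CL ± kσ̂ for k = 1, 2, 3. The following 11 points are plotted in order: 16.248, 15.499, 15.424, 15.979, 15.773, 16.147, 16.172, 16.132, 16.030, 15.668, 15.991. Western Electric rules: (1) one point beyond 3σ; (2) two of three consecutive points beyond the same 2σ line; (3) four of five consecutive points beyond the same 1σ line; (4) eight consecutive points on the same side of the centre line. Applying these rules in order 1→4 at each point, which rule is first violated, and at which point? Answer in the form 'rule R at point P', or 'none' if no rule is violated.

rule 2 at point 3

Zone of each point (C = within 1σ̂, B = 1σ̂–2σ̂, A = 2σ̂–3σ̂, * = beyond 3σ̂; sign = side of CL): 1:+C, 2:-A, 3:-A, 4:-C, 5:-B, 6:+C, 7:+C, 8:+C, 9:-C, 10:-B, 11:-C
Rule 2 (two of three consecutive points beyond the same 2σ limit) is satisfied at point 3.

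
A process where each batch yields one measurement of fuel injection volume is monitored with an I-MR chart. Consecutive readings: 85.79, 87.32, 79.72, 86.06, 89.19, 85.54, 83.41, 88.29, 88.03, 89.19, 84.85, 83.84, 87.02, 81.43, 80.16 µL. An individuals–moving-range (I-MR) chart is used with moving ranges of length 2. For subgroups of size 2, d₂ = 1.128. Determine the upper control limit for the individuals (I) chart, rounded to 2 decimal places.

X̄ = (85.79 + 87.32 + 79.72 + 86.06 + 89.19 + 85.54 + 83.41 + 88.29 + 88.03 + 89.19 + 84.85 + 83.84 + 87.02 + 81.43 + 80.16) / 15 = 85.3227
Moving ranges: 1.53, 7.60, 6.34, 3.13, 3.65, 2.13, 4.88, 0.26, 1.16, 4.34, 1.01, 3.18, 5.59, 1.27; M̄R̄ = 46.0700 / 14 = 3.2907
UCL = X̄ + 3·M̄R̄/d₂ = 85.3227 + 3 × 3.2907 / 1.128 = 94.0746

94.07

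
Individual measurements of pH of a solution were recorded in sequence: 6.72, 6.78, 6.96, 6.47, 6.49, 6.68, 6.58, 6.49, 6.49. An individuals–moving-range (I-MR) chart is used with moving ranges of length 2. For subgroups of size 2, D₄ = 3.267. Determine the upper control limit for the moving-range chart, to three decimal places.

0.461

Moving ranges: 0.06, 0.18, 0.49, 0.02, 0.19, 0.10, 0.09, 0.00; M̄R̄ = 1.1300 / 8 = 0.1412
UCL_MR = D₄·M̄R̄ = 3.267 × 0.1412 = 0.4615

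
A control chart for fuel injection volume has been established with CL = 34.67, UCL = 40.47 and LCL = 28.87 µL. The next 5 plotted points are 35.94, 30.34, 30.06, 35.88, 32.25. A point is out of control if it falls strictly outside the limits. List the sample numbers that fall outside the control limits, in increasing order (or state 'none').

All 5 points lie within [28.87, 40.47].

none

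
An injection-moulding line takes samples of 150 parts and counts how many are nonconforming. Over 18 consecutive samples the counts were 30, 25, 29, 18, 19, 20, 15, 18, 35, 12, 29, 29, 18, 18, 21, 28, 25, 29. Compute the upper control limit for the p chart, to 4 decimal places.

p̄ = Σdᵢ / (k·n) = 418 / (18 × 150) = 0.15481
UCL = p̄ + 3·√(p̄(1−p̄)/n) = 0.15481 + 3 × √(0.15481×0.84519/150) = 0.15481 + 3 × 0.02953 = 0.24342

0.2434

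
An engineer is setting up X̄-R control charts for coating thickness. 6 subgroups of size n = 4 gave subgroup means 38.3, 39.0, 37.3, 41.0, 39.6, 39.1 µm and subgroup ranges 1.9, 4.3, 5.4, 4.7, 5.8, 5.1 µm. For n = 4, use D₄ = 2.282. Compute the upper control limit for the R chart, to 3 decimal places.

R̄ = (1.9 + 4.3 + 5.4 + 4.7 + 5.8 + 5.1) / 6 = 27.2000 / 6 = 4.5333
UCL_R = D₄·R̄ = 2.282 × 4.5333 = 10.3451

10.345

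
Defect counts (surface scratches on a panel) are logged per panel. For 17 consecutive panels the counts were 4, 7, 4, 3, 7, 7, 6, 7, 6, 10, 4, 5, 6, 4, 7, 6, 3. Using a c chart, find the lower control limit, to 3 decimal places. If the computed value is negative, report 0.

c̄ = (4 + 7 + 4 + 3 + 7 + 7 + 6 + 7 + 6 + 10 + 4 + 5 + 6 + 4 + 7 + 6 + 3) / 17 = 96 / 17 = 5.6471
LCL = c̄ − 3√c̄ = 5.6471 − 3 × 2.3764 = -1.4820 → 0 (cannot be negative)

0.000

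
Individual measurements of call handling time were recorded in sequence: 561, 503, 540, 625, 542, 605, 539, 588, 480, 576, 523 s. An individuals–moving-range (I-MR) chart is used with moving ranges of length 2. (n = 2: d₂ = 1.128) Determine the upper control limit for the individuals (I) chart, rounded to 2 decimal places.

738.55

X̄ = (561 + 503 + 540 + 625 + 542 + 605 + 539 + 588 + 480 + 576 + 523) / 11 = 552.9091
Moving ranges: 58, 37, 85, 83, 63, 66, 49, 108, 96, 53; M̄R̄ = 698.0000 / 10 = 69.8000
UCL = X̄ + 3·M̄R̄/d₂ = 552.9091 + 3 × 69.8000 / 1.128 = 738.5474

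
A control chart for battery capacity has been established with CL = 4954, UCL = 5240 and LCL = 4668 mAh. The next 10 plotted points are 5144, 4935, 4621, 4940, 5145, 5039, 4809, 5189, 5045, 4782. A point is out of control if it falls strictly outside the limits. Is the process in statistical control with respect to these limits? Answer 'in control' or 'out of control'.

out of control

Compare each point to [4668, 5240]: sample 3 = 4621 < LCL.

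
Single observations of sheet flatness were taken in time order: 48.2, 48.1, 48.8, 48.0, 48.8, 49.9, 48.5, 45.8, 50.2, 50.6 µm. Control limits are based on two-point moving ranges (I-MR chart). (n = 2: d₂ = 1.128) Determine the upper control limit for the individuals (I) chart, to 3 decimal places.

52.354

X̄ = (48.2 + 48.1 + 48.8 + 48.0 + 48.8 + 49.9 + 48.5 + 45.8 + 50.2 + 50.6) / 10 = 48.6900
Moving ranges: 0.1, 0.7, 0.8, 0.8, 1.1, 1.4, 2.7, 4.4, 0.4; M̄R̄ = 12.4000 / 9 = 1.3778
UCL = X̄ + 3·M̄R̄/d₂ = 48.6900 + 3 × 1.3778 / 1.128 = 52.3543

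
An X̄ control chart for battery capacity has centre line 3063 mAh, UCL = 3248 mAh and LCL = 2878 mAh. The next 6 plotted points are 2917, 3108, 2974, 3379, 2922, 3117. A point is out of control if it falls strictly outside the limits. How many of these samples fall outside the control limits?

1

Compare each point to [2878, 3248]: sample 4 = 3379 > UCL.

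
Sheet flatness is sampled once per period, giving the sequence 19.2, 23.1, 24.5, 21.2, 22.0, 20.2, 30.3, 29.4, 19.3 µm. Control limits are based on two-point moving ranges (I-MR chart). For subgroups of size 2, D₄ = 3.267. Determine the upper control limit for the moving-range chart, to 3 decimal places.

Moving ranges: 3.9, 1.4, 3.3, 0.8, 1.8, 10.1, 0.9, 10.1; M̄R̄ = 32.3000 / 8 = 4.0375
UCL_MR = D₄·M̄R̄ = 3.267 × 4.0375 = 13.1905

13.191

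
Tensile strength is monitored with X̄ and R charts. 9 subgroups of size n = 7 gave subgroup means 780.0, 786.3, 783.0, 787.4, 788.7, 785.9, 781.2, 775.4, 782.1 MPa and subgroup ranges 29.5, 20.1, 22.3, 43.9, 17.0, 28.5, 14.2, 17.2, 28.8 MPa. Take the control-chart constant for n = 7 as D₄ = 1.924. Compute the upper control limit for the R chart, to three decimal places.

R̄ = (29.5 + 20.1 + 22.3 + 43.9 + 17.0 + 28.5 + 14.2 + 17.2 + 28.8) / 9 = 221.5000 / 9 = 24.6111
UCL_R = D₄·R̄ = 1.924 × 24.6111 = 47.3518

47.352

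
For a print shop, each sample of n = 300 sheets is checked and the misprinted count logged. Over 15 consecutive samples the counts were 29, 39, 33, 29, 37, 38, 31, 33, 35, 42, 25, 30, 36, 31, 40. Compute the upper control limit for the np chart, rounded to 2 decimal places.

p̄ = Σdᵢ / (k·n) = 508 / (15 × 300) = 0.11289
UCL = np̄ + 3·√(np̄(1−p̄)) = 33.8667 + 3 × √(33.8667×0.88711) = 33.8667 + 3 × 5.4812 = 50.3103

50.31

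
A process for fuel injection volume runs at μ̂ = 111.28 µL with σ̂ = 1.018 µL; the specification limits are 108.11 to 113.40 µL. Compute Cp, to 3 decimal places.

0.866

Cp = (USL − LSL) / (6σ̂) = (113.40 − 108.11) / (6 × 1.018) = 5.2900 / 6.1080 = 0.8661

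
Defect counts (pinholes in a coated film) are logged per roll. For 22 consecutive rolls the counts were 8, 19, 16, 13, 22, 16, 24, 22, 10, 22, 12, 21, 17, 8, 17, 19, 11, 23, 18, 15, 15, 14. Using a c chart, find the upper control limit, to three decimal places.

28.624

c̄ = (8 + 19 + 16 + 13 + 22 + 16 + 24 + 22 + 10 + 22 + 12 + 21 + 17 + 8 + 17 + 19 + 11 + 23 + 18 + 15 + 15 + 14) / 22 = 362 / 22 = 16.4545
UCL = c̄ + 3√c̄ = 16.4545 + 3 × √16.4545 = 16.4545 + 3 × 4.0564 = 28.6238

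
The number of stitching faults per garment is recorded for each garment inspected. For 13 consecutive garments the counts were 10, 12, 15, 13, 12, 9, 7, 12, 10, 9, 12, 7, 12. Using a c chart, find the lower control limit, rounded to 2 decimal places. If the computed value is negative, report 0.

c̄ = (10 + 12 + 15 + 13 + 12 + 9 + 7 + 12 + 10 + 9 + 12 + 7 + 12) / 13 = 140 / 13 = 10.7692
LCL = c̄ − 3√c̄ = 10.7692 − 3 × 3.2817 = 0.9243

0.92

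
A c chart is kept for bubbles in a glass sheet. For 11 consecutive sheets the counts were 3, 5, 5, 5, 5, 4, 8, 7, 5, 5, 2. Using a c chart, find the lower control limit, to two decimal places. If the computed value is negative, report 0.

0.00

c̄ = (3 + 5 + 5 + 5 + 5 + 4 + 8 + 7 + 5 + 5 + 2) / 11 = 54 / 11 = 4.9091
LCL = c̄ − 3√c̄ = 4.9091 − 3 × 2.2156 = -1.7378 → 0 (cannot be negative)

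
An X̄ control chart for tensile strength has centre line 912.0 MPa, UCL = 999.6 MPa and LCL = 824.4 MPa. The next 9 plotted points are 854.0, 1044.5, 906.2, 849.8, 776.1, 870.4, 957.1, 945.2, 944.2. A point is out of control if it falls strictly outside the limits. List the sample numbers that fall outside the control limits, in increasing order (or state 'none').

2, 5

Compare each point to [824.4, 999.6]: sample 2 = 1044.5 > UCL; sample 5 = 776.1 < LCL.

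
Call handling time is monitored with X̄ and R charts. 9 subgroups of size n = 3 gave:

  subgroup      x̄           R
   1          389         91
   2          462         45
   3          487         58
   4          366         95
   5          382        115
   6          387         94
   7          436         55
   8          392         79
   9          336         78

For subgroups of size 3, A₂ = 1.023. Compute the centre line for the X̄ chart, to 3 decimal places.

404.111

X̄̄ = (389 + 462 + 487 + 366 + 382 + 387 + 436 + 392 + 336) / 9 = 3637.0000 / 9 = 404.1111
CL = X̄̄ = 404.1111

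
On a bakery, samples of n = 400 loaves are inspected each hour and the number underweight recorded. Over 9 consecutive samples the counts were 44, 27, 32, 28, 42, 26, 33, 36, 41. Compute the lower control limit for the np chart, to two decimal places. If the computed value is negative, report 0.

17.53

p̄ = Σdᵢ / (k·n) = 309 / (9 × 400) = 0.08583
LCL = np̄ − 3·√(np̄(1−p̄)) = 34.3333 − 3 × 5.6024 = 17.5263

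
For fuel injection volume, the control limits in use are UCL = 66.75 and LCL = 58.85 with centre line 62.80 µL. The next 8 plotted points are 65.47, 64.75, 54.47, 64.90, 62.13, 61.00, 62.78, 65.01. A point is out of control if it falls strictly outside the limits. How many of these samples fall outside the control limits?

Compare each point to [58.85, 66.75]: sample 3 = 54.47 < LCL.

1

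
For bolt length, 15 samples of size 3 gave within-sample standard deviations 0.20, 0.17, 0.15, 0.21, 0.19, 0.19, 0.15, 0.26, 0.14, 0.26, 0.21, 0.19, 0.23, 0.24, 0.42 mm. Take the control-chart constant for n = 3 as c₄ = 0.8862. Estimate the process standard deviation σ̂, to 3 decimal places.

s̄ = (0.20 + 0.17 + 0.15 + 0.21 + 0.19 + 0.19 + 0.15 + 0.26 + 0.14 + 0.26 + 0.21 + 0.19 + 0.23 + 0.24 + 0.42) / 15 = 0.2140
σ̂ = s̄ / c₄ = 0.2140 / 0.8862 = 0.2415

0.241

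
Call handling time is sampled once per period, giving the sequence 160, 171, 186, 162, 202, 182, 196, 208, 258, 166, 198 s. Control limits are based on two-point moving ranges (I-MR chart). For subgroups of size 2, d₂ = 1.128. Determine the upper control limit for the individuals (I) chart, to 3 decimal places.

X̄ = (160 + 171 + 186 + 162 + 202 + 182 + 196 + 208 + 258 + 166 + 198) / 11 = 189.9091
Moving ranges: 11, 15, 24, 40, 20, 14, 12, 50, 92, 32; M̄R̄ = 310.0000 / 10 = 31.0000
UCL = X̄ + 3·M̄R̄/d₂ = 189.9091 + 3 × 31.0000 / 1.128 = 272.3559

272.356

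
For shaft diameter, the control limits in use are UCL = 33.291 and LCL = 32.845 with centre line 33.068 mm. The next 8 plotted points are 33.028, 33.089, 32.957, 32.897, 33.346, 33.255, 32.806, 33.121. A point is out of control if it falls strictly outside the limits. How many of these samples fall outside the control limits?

2

Compare each point to [32.845, 33.291]: sample 5 = 33.346 > UCL; sample 7 = 32.806 < LCL.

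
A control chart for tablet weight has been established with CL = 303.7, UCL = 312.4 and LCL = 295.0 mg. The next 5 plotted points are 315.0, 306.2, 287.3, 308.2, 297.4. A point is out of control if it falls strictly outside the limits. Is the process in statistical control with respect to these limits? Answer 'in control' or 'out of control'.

out of control

Compare each point to [295.0, 312.4]: sample 1 = 315.0 > UCL; sample 3 = 287.3 < LCL.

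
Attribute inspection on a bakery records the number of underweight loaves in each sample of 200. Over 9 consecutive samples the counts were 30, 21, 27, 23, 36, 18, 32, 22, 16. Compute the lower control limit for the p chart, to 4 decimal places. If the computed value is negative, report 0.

p̄ = Σdᵢ / (k·n) = 225 / (9 × 200) = 0.12500
LCL = p̄ − 3·√(p̄(1−p̄)/n) = 0.12500 − 3 × 0.02339 = 0.05484

0.0548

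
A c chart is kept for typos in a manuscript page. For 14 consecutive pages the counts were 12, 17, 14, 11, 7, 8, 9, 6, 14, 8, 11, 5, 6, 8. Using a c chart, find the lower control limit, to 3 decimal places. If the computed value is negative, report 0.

0.364

c̄ = (12 + 17 + 14 + 11 + 7 + 8 + 9 + 6 + 14 + 8 + 11 + 5 + 6 + 8) / 14 = 136 / 14 = 9.7143
LCL = c̄ − 3√c̄ = 9.7143 − 3 × 3.1168 = 0.3640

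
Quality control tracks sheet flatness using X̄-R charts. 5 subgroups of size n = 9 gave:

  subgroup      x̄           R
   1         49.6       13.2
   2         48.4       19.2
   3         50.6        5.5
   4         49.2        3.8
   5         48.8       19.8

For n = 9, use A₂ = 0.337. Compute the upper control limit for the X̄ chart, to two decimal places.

53.47

X̄̄ = (49.6 + 48.4 + 50.6 + 49.2 + 48.8) / 5 = 246.6000 / 5 = 49.3200
R̄ = (13.2 + 19.2 + 5.5 + 3.8 + 19.8) / 5 = 61.5000 / 5 = 12.3000
UCL = X̄̄ + A₂·R̄ = 49.3200 + 0.337 × 12.3000 = 53.4651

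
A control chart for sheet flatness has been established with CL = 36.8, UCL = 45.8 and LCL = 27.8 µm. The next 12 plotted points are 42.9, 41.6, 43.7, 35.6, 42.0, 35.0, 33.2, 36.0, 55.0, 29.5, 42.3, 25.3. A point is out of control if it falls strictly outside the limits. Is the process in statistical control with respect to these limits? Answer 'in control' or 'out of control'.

out of control

Compare each point to [27.8, 45.8]: sample 9 = 55.0 > UCL; sample 12 = 25.3 < LCL.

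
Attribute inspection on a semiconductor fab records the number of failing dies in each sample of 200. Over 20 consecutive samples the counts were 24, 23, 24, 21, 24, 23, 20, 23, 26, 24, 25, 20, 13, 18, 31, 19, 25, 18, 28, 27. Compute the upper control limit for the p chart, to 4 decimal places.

p̄ = Σdᵢ / (k·n) = 456 / (20 × 200) = 0.11400
UCL = p̄ + 3·√(p̄(1−p̄)/n) = 0.11400 + 3 × √(0.11400×0.88600/200) = 0.11400 + 3 × 0.02247 = 0.18142

0.1814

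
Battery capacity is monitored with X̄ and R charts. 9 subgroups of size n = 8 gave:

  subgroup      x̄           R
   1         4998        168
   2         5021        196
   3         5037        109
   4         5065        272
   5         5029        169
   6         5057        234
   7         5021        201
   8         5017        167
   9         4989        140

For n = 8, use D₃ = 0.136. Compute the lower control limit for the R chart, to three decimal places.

R̄ = (168 + 196 + 109 + 272 + 169 + 234 + 201 + 167 + 140) / 9 = 1656.0000 / 9 = 184.0000
LCL_R = D₃·R̄ = 0.136 × 184.0000 = 25.0240

25.024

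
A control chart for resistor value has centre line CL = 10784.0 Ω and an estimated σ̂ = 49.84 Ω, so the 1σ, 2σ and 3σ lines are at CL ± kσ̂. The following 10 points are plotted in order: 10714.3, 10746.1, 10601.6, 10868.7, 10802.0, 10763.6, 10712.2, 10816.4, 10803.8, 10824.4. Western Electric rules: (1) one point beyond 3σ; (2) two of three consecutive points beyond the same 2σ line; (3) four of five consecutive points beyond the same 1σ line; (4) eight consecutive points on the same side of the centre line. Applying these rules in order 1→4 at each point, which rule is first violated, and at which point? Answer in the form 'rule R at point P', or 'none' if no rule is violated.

Zone of each point (C = within 1σ̂, B = 1σ̂–2σ̂, A = 2σ̂–3σ̂, * = beyond 3σ̂; sign = side of CL): 1:-B, 2:-C, 3:-*, 4:+B, 5:+C, 6:-C, 7:-B, 8:+C, 9:+C, 10:+C
Rule 1 (one point beyond the 3σ limits) is satisfied at point 3.

rule 1 at point 3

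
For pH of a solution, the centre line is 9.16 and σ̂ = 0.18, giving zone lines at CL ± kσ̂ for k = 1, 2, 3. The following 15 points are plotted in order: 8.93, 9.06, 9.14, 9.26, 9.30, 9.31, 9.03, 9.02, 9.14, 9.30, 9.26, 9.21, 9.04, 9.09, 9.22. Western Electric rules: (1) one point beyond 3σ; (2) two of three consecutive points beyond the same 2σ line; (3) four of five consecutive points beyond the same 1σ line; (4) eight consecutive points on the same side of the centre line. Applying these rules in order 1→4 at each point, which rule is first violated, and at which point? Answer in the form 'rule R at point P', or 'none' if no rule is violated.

Zone of each point (C = within 1σ̂, B = 1σ̂–2σ̂, A = 2σ̂–3σ̂, * = beyond 3σ̂; sign = side of CL): 1:-B, 2:-C, 3:-C, 4:+C, 5:+C, 6:+C, 7:-C, 8:-C, 9:-C, 10:+C, 11:+C, 12:+C, 13:-C, 14:-C, 15:+C
No rule fires across all 15 points.

none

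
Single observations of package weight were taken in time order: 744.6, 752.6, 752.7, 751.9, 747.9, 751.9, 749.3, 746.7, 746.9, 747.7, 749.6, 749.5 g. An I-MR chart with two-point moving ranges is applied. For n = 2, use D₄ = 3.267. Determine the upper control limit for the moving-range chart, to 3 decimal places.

7.455

Moving ranges: 8.0, 0.1, 0.8, 4.0, 4.0, 2.6, 2.6, 0.2, 0.8, 1.9, 0.1; M̄R̄ = 25.1000 / 11 = 2.2818
UCL_MR = D₄·M̄R̄ = 3.267 × 2.2818 = 7.4547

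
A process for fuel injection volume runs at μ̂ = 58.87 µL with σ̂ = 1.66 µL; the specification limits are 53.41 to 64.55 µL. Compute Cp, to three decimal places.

Cp = (USL − LSL) / (6σ̂) = (64.55 − 53.41) / (6 × 1.66) = 11.1400 / 9.9600 = 1.1185

1.118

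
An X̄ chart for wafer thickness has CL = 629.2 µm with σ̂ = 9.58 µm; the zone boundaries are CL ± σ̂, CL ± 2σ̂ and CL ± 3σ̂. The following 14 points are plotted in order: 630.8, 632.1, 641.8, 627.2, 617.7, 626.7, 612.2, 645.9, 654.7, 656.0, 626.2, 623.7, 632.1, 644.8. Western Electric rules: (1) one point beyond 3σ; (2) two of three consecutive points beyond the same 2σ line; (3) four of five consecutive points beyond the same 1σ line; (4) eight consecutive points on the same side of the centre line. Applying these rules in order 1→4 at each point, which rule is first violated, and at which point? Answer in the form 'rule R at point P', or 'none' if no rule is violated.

Zone of each point (C = within 1σ̂, B = 1σ̂–2σ̂, A = 2σ̂–3σ̂, * = beyond 3σ̂; sign = side of CL): 1:+C, 2:+C, 3:+B, 4:-C, 5:-B, 6:-C, 7:-B, 8:+B, 9:+A, 10:+A, 11:-C, 12:-C, 13:+C, 14:+B
Rule 2 (two of three consecutive points beyond the same 2σ limit) is satisfied at point 10.

rule 2 at point 10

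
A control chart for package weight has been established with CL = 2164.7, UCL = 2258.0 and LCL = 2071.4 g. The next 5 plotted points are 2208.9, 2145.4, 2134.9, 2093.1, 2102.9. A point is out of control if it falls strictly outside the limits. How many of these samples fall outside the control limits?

All 5 points lie within [2071.4, 2258.0].

0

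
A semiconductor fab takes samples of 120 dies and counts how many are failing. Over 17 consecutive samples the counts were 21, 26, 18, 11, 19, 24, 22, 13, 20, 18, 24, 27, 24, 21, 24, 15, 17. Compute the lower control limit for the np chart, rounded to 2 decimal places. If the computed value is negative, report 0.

p̄ = Σdᵢ / (k·n) = 344 / (17 × 120) = 0.16863
LCL = np̄ − 3·√(np̄(1−p̄)) = 20.2353 − 3 × 4.1016 = 7.9305

7.93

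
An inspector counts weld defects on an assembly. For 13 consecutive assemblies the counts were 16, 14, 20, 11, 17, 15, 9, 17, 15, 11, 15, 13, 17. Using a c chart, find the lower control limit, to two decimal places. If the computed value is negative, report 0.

3.15

c̄ = (16 + 14 + 20 + 11 + 17 + 15 + 9 + 17 + 15 + 11 + 15 + 13 + 17) / 13 = 190 / 13 = 14.6154
LCL = c̄ − 3√c̄ = 14.6154 − 3 × 3.8230 = 3.1464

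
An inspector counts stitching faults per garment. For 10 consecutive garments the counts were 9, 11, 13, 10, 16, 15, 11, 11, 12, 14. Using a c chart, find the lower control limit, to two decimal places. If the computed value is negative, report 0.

1.72

c̄ = (9 + 11 + 13 + 10 + 16 + 15 + 11 + 11 + 12 + 14) / 10 = 122 / 10 = 12.2000
LCL = c̄ − 3√c̄ = 12.2000 − 3 × 3.4928 = 1.7215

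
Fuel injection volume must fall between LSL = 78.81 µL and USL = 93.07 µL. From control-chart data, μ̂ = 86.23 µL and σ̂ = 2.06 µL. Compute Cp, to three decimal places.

Cp = (USL − LSL) / (6σ̂) = (93.07 − 78.81) / (6 × 2.06) = 14.2600 / 12.3600 = 1.1537

1.154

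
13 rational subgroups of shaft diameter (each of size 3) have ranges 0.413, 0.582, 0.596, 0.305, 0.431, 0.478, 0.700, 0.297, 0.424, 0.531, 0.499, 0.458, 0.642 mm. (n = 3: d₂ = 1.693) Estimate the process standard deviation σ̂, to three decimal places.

0.289

R̄ = (0.413 + 0.582 + 0.596 + 0.305 + 0.431 + 0.478 + 0.700 + 0.297 + 0.424 + 0.531 + 0.499 + 0.458 + 0.642) / 13 = 0.4889
σ̂ = R̄ / d₂ = 0.4889 / 1.693 = 0.2888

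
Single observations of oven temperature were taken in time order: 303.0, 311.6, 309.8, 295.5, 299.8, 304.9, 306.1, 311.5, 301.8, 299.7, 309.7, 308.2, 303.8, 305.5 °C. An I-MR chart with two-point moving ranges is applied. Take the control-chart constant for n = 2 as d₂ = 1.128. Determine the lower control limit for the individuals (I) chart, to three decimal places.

X̄ = (303.0 + 311.6 + 309.8 + 295.5 + 299.8 + 304.9 + 306.1 + 311.5 + 301.8 + 299.7 + 309.7 + 308.2 + 303.8 + 305.5) / 14 = 305.0643
Moving ranges: 8.6, 1.8, 14.3, 4.3, 5.1, 1.2, 5.4, 9.7, 2.1, 10.0, 1.5, 4.4, 1.7; M̄R̄ = 70.1000 / 13 = 5.3923
LCL = X̄ − 3·M̄R̄/d₂ = 305.0643 − 3 × 5.3923 / 1.128 = 290.7230

290.723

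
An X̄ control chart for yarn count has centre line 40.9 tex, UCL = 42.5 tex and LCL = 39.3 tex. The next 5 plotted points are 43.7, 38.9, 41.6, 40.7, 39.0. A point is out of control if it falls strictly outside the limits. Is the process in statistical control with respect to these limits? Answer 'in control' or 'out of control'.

out of control

Compare each point to [39.3, 42.5]: sample 1 = 43.7 > UCL; sample 2 = 38.9 < LCL; sample 5 = 39.0 < LCL.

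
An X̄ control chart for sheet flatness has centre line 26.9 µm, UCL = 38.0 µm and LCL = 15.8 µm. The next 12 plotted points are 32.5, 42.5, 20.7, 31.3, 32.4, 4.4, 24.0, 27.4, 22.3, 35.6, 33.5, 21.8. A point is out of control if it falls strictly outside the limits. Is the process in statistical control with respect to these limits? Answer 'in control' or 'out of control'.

Compare each point to [15.8, 38.0]: sample 2 = 42.5 > UCL; sample 6 = 4.4 < LCL.

out of control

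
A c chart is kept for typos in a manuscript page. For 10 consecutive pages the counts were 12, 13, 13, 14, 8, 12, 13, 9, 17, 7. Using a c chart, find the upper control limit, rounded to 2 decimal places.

c̄ = (12 + 13 + 13 + 14 + 8 + 12 + 13 + 9 + 17 + 7) / 10 = 118 / 10 = 11.8000
UCL = c̄ + 3√c̄ = 11.8000 + 3 × √11.8000 = 11.8000 + 3 × 3.4351 = 22.1053

22.11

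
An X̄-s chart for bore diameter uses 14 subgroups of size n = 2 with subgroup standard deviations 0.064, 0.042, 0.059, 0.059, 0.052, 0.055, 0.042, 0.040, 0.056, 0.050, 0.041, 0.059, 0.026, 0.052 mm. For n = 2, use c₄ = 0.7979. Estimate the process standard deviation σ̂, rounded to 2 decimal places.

0.06

s̄ = (0.064 + 0.042 + 0.059 + 0.059 + 0.052 + 0.055 + 0.042 + 0.040 + 0.056 + 0.050 + 0.041 + 0.059 + 0.026 + 0.052) / 14 = 0.0498
σ̂ = s̄ / c₄ = 0.0498 / 0.7979 = 0.0624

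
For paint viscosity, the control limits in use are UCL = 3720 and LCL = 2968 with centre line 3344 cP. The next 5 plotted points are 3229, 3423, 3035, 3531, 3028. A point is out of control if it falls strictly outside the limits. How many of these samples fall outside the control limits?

All 5 points lie within [2968, 3720].

0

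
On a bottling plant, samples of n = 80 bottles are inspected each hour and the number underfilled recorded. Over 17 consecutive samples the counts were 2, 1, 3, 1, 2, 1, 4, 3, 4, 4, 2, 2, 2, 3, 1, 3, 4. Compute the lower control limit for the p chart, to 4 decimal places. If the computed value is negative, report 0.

p̄ = Σdᵢ / (k·n) = 42 / (17 × 80) = 0.03088
LCL = p̄ − 3·√(p̄(1−p̄)/n) = 0.03088 − 3 × 0.01934 = -0.02714 → 0 (negative, so LCL = 0)

0.0000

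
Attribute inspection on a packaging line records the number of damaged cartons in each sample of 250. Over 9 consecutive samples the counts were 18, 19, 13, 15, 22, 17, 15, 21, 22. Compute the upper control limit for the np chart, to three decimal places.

30.261

p̄ = Σdᵢ / (k·n) = 162 / (9 × 250) = 0.07200
UCL = np̄ + 3·√(np̄(1−p̄)) = 18.0000 + 3 × √(18.0000×0.92800) = 18.0000 + 3 × 4.0871 = 30.2612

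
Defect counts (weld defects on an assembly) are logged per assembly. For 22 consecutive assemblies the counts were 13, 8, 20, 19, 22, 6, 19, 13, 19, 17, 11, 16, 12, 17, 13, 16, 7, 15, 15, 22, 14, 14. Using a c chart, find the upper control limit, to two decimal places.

c̄ = (13 + 8 + 20 + 19 + 22 + 6 + 19 + 13 + 19 + 17 + 11 + 16 + 12 + 17 + 13 + 16 + 7 + 15 + 15 + 22 + 14 + 14) / 22 = 328 / 22 = 14.9091
UCL = c̄ + 3√c̄ = 14.9091 + 3 × √14.9091 = 14.9091 + 3 × 3.8612 = 26.4928

26.49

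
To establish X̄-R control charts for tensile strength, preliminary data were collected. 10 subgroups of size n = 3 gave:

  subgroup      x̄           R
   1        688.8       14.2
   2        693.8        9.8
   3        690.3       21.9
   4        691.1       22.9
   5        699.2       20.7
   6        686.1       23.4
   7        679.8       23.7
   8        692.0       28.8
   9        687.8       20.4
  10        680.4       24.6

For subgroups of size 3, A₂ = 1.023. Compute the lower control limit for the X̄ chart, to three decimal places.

667.406

X̄̄ = (688.8 + 693.8 + 690.3 + 691.1 + 699.2 + 686.1 + 679.8 + 692.0 + 687.8 + 680.4) / 10 = 6889.3000 / 10 = 688.9300
R̄ = (14.2 + 9.8 + 21.9 + 22.9 + 20.7 + 23.4 + 23.7 + 28.8 + 20.4 + 24.6) / 10 = 210.4000 / 10 = 21.0400
LCL = X̄̄ − A₂·R̄ = 688.9300 − 1.023 × 21.0400 = 667.4061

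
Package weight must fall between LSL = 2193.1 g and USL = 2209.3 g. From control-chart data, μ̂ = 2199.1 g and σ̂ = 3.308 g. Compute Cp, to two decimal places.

Cp = (USL − LSL) / (6σ̂) = (2209.3 − 2193.1) / (6 × 3.308) = 16.2000 / 19.8480 = 0.8162

0.82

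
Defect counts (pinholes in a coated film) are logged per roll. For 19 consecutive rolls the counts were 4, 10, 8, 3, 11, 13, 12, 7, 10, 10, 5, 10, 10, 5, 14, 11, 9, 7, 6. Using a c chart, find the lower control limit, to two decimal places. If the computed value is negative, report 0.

c̄ = (4 + 10 + 8 + 3 + 11 + 13 + 12 + 7 + 10 + 10 + 5 + 10 + 10 + 5 + 14 + 11 + 9 + 7 + 6) / 19 = 165 / 19 = 8.6842
LCL = c̄ − 3√c̄ = 8.6842 − 3 × 2.9469 = -0.1565 → 0 (cannot be negative)

0.00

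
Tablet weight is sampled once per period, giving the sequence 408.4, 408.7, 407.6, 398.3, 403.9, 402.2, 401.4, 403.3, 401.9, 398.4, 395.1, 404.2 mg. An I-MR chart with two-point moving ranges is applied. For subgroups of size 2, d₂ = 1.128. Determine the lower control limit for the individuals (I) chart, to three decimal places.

393.596

X̄ = (408.4 + 408.7 + 407.6 + 398.3 + 403.9 + 402.2 + 401.4 + 403.3 + 401.9 + 398.4 + 395.1 + 404.2) / 12 = 402.7833
Moving ranges: 0.3, 1.1, 9.3, 5.6, 1.7, 0.8, 1.9, 1.4, 3.5, 3.3, 9.1; M̄R̄ = 38.0000 / 11 = 3.4545
LCL = X̄ − 3·M̄R̄/d₂ = 402.7833 − 3 × 3.4545 / 1.128 = 393.5957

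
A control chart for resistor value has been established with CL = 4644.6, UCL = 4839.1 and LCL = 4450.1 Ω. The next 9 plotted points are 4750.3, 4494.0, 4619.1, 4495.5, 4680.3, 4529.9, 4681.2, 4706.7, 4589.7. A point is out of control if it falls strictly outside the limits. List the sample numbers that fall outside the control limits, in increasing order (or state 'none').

none

All 9 points lie within [4450.1, 4839.1].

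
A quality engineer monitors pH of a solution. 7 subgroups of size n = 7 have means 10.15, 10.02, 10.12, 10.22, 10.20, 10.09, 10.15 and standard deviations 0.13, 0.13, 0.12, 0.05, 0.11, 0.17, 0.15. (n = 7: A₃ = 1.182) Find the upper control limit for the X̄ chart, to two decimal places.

X̄̄ = (10.15 + 10.02 + 10.12 + 10.22 + 10.20 + 10.09 + 10.15) / 7 = 10.1357
s̄ = (0.13 + 0.13 + 0.12 + 0.05 + 0.11 + 0.17 + 0.15) / 7 = 0.1229
UCL = X̄̄ + A₃·s̄ = 10.1357 + 1.182 × 0.1229 = 10.2809

10.28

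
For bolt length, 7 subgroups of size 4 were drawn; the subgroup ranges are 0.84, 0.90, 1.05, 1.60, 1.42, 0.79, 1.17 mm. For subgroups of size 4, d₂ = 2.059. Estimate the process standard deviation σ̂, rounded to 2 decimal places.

R̄ = (0.84 + 0.90 + 1.05 + 1.60 + 1.42 + 0.79 + 1.17) / 7 = 1.1100
σ̂ = R̄ / d₂ = 1.1100 / 2.059 = 0.5391

0.54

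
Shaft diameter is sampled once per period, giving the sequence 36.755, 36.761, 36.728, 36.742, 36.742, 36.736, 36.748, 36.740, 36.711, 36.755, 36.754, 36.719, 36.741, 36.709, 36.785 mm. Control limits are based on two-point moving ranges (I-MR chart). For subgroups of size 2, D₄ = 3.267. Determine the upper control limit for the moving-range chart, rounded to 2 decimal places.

Moving ranges: 0.006, 0.033, 0.014, 0.000, 0.006, 0.012, 0.008, 0.029, 0.044, 0.001, 0.035, 0.022, 0.032, 0.076; M̄R̄ = 0.3180 / 14 = 0.0227
UCL_MR = D₄·M̄R̄ = 3.267 × 0.0227 = 0.0742

0.07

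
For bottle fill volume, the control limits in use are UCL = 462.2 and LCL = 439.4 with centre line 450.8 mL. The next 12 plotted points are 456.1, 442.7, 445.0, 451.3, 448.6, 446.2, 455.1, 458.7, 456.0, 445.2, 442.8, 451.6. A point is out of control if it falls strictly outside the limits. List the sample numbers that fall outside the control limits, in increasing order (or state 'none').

none

All 12 points lie within [439.4, 462.2].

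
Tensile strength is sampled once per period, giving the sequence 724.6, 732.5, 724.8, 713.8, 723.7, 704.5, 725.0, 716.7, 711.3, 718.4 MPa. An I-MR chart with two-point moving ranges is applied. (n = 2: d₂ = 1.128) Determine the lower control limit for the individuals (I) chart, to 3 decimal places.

X̄ = (724.6 + 732.5 + 724.8 + 713.8 + 723.7 + 704.5 + 725.0 + 716.7 + 711.3 + 718.4) / 10 = 719.5300
Moving ranges: 7.9, 7.7, 11.0, 9.9, 19.2, 20.5, 8.3, 5.4, 7.1; M̄R̄ = 97.0000 / 9 = 10.7778
LCL = X̄ − 3·M̄R̄/d₂ = 719.5300 − 3 × 10.7778 / 1.128 = 690.8657

690.866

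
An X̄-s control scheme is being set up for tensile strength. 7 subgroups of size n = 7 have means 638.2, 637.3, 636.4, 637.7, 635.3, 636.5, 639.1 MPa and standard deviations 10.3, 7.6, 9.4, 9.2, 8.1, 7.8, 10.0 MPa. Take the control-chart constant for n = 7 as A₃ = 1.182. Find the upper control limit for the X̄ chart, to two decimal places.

X̄̄ = (638.2 + 637.3 + 636.4 + 637.7 + 635.3 + 636.5 + 639.1) / 7 = 637.2143
s̄ = (10.3 + 7.6 + 9.4 + 9.2 + 8.1 + 7.8 + 10.0) / 7 = 8.9143
UCL = X̄̄ + A₃·s̄ = 637.2143 + 1.182 × 8.9143 = 647.7510

647.75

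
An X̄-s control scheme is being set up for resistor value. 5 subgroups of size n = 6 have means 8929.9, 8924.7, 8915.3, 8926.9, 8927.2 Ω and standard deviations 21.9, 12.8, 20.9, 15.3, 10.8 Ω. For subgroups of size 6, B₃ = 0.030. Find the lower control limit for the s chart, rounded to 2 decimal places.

0.49

s̄ = (21.9 + 12.8 + 20.9 + 15.3 + 10.8) / 5 = 16.3400
LCL_s = B₃·s̄ = 0.030 × 16.3400 = 0.4902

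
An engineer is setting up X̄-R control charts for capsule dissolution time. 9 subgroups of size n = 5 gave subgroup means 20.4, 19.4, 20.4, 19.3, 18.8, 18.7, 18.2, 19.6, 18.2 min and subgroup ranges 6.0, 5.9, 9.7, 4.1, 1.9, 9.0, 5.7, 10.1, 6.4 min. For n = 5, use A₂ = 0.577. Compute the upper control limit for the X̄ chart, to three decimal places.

X̄̄ = (20.4 + 19.4 + 20.4 + 19.3 + 18.8 + 18.7 + 18.2 + 19.6 + 18.2) / 9 = 173.0000 / 9 = 19.2222
R̄ = (6.0 + 5.9 + 9.7 + 4.1 + 1.9 + 9.0 + 5.7 + 10.1 + 6.4) / 9 = 58.8000 / 9 = 6.5333
UCL = X̄̄ + A₂·R̄ = 19.2222 + 0.577 × 6.5333 = 22.9920

22.992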